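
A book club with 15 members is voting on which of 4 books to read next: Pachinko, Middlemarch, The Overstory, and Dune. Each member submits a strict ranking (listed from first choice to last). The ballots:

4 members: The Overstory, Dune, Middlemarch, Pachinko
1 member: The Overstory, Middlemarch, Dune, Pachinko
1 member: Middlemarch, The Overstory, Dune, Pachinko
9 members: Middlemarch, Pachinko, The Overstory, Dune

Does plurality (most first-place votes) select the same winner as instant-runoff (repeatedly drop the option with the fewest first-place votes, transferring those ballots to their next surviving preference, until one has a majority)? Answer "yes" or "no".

yes

Plurality — first-place votes: Pachinko 0, Middlemarch 10, The Overstory 5, Dune 0. Winner: Middlemarch.
Instant-runoff — R1 Pachinko 0, Middlemarch 10, The Overstory 5, Dune 0 (Middlemarch winner). Winner: Middlemarch.
The two methods agree.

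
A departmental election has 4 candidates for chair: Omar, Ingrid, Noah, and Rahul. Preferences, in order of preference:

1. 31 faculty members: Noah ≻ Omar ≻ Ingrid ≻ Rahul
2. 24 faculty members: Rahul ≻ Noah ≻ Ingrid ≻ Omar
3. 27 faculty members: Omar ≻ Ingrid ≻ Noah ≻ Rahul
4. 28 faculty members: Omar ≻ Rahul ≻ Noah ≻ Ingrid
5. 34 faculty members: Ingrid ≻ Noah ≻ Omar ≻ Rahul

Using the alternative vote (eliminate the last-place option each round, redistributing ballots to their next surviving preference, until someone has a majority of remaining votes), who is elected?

Noah

Round 1: Omar 55, Ingrid 34, Noah 31, Rahul 24. Eliminate Rahul.
Round 2: Omar 55, Ingrid 34, Noah 55. Eliminate Ingrid.
Round 3: Omar 55, Noah 89. Noah has a majority.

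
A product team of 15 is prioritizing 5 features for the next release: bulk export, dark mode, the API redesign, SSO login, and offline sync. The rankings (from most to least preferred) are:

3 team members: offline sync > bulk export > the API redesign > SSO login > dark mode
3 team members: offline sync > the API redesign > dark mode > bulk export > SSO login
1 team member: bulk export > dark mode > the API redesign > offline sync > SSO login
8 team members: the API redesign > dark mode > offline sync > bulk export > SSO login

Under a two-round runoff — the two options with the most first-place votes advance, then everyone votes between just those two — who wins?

the API redesign

Round 1 first-place votes: bulk export 1, dark mode 0, the API redesign 8, SSO login 0, offline sync 6.
the API redesign and offline sync advance.
Runoff: the API redesign is preferred to offline sync by 9 voters; offline sync by 6.
the API redesign wins the runoff.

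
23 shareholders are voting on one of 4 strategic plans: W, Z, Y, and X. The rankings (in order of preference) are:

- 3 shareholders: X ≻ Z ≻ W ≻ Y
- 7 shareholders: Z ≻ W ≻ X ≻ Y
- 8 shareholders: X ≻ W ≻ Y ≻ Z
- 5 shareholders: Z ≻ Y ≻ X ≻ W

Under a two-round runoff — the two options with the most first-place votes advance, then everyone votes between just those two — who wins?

Round 1 first-place votes: W 0, Z 12, Y 0, X 11.
Z and X advance.
Runoff: Z is preferred to X by 12 voters; X by 11.
Z wins the runoff.

Z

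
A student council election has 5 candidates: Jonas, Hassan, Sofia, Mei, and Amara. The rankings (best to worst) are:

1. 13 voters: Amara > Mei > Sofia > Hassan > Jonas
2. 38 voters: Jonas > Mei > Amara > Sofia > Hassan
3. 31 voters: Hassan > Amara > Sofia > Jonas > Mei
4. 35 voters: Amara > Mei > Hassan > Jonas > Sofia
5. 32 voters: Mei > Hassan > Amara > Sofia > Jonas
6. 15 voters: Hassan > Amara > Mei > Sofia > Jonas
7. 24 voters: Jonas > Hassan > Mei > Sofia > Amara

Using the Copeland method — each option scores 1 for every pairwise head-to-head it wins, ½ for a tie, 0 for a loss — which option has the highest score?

Mei

Jonas: beats Sofia; loses to Hassan, Mei, and Amara → score 1.
Hassan: beats Jonas, Sofia, and Amara; loses to Mei → score 3.
Sofia: loses to Jonas, Hassan, Mei, and Amara → score 0.
Mei: beats Jonas, Hassan, and Sofia; ties Amara → score 3.5.
Amara: beats Jonas and Sofia; ties Mei; loses to Hassan → score 2.5.
Mei has the best pairwise record.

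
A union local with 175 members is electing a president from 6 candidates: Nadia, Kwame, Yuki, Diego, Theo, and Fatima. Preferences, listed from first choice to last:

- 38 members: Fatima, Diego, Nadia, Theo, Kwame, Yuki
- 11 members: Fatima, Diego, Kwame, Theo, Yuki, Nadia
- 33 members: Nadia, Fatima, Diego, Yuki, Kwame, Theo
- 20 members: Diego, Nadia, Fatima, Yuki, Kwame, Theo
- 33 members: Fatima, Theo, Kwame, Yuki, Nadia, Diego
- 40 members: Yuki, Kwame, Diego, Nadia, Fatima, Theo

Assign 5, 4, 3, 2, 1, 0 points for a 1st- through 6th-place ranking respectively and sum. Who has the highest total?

Fatima

Nadia: 38·3 + 11·0 + 33·5 + 20·4 + 33·1 + 40·2 = 472
Kwame: 38·1 + 11·3 + 33·1 + 20·1 + 33·3 + 40·4 = 383
Yuki: 38·0 + 11·1 + 33·2 + 20·2 + 33·2 + 40·5 = 383
Diego: 38·4 + 11·4 + 33·3 + 20·5 + 33·0 + 40·3 = 515
Theo: 38·2 + 11·2 + 33·0 + 20·0 + 33·4 + 40·0 = 230
Fatima: 38·5 + 11·5 + 33·4 + 20·3 + 33·5 + 40·1 = 642
Fatima has the highest Borda score (642).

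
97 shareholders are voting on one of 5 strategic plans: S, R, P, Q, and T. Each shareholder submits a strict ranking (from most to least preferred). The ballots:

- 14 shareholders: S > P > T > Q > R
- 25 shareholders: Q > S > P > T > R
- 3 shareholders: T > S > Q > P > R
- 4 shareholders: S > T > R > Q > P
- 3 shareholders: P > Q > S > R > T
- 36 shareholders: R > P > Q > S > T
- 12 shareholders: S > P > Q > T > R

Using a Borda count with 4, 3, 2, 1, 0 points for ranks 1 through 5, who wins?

P

S: 14·4 + 25·3 + 3·3 + 4·4 + 3·2 + 36·1 + 12·4 = 246
R: 14·0 + 25·0 + 3·0 + 4·2 + 3·1 + 36·4 + 12·0 = 155
P: 14·3 + 25·2 + 3·1 + 4·0 + 3·4 + 36·3 + 12·3 = 251
Q: 14·1 + 25·4 + 3·2 + 4·1 + 3·3 + 36·2 + 12·2 = 229
T: 14·2 + 25·1 + 3·4 + 4·3 + 3·0 + 36·0 + 12·1 = 89
P has the highest Borda score (251).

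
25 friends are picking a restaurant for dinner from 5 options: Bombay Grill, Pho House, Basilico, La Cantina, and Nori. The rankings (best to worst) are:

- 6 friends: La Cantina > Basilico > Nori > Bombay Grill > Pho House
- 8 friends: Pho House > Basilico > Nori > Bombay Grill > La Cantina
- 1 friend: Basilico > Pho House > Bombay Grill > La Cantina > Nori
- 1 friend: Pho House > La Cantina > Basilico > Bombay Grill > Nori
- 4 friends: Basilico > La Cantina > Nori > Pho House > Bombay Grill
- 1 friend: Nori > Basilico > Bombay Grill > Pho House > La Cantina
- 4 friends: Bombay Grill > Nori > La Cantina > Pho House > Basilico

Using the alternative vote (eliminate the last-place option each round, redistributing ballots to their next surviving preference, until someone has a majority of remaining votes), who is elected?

La Cantina

Round 1: Bombay Grill 4, Pho House 9, Basilico 5, La Cantina 6, Nori 1. Eliminate Nori.
Round 2: Bombay Grill 4, Pho House 9, Basilico 6, La Cantina 6. Eliminate Bombay Grill.
Round 3: Pho House 9, Basilico 6, La Cantina 10. Eliminate Basilico.
Round 4: Pho House 11, La Cantina 14. La Cantina has a majority.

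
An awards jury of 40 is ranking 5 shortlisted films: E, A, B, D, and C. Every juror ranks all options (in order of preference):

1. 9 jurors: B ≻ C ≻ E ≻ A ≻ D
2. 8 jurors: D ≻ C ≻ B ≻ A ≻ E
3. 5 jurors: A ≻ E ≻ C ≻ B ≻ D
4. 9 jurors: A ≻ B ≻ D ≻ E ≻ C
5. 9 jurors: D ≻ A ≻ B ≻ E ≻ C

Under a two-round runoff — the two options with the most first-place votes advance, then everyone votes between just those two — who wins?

Round 1 first-place votes: E 0, A 14, B 9, D 17, C 0.
D and A advance.
Runoff: D is preferred to A by 17 voters; A by 23.
A wins the runoff.

A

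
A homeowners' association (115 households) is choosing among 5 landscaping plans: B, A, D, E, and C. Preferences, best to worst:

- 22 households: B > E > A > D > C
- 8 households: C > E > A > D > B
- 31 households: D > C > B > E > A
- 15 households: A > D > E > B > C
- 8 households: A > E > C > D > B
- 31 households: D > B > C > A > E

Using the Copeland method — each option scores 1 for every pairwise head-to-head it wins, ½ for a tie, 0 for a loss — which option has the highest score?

B: beats A, E, and C; loses to D → score 3.
A: loses to B, D, E, and C → score 0.
D: beats B, A, E, and C → score 4.
E: beats A; loses to B, D, and C → score 1.
C: beats A and E; loses to B and D → score 2.
D has the best pairwise record.

D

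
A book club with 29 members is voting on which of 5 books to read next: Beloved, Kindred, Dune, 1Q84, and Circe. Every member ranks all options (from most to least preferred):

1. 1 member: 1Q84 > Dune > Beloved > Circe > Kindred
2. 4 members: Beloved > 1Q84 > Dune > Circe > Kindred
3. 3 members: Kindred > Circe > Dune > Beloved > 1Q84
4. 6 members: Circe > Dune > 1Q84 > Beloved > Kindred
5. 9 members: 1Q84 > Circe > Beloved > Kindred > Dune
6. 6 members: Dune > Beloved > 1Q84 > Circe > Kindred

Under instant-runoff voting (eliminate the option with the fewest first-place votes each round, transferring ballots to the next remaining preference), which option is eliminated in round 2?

Round 1: Beloved 4, Kindred 3, Dune 6, 1Q84 10, Circe 6. Eliminate Kindred.
Round 2: Beloved 4, Dune 6, 1Q84 10, Circe 9. Eliminate Beloved.

Beloved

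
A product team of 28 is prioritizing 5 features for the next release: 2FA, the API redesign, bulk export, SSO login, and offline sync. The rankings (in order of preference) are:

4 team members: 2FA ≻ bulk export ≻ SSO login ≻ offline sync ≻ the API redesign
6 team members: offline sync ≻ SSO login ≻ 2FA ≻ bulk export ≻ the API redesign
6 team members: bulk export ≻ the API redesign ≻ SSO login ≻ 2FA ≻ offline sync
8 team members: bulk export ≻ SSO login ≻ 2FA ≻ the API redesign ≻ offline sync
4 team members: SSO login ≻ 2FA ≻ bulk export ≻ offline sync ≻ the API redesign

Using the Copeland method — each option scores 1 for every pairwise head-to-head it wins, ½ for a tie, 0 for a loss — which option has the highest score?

bulk export

2FA: beats the API redesign and offline sync; ties bulk export; loses to SSO login → score 2.5.
the API redesign: ties offline sync; loses to 2FA, bulk export, and SSO login → score 0.5.
bulk export: beats the API redesign, SSO login, and offline sync; ties 2FA → score 3.5.
SSO login: beats 2FA, the API redesign, and offline sync; loses to bulk export → score 3.
offline sync: ties the API redesign; loses to 2FA, bulk export, and SSO login → score 0.5.
bulk export has the best pairwise record.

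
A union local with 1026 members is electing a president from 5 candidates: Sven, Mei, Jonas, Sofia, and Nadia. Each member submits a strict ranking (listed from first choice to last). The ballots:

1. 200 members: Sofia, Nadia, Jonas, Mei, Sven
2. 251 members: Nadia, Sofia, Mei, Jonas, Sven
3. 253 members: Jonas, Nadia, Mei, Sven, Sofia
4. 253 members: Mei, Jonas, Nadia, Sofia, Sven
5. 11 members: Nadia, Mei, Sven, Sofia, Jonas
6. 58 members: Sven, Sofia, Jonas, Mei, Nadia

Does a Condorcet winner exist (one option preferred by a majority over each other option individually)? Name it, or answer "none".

none

Checking pairwise contests:
Mei beats Sven 968–58.
Nadia beats Mei 715–311.
Mei beats Jonas 515–511.
Mei beats Sofia 517–509.
Jonas beats Nadia 564–462.
Every option loses at least one head-to-head, so there is no Condorcet winner.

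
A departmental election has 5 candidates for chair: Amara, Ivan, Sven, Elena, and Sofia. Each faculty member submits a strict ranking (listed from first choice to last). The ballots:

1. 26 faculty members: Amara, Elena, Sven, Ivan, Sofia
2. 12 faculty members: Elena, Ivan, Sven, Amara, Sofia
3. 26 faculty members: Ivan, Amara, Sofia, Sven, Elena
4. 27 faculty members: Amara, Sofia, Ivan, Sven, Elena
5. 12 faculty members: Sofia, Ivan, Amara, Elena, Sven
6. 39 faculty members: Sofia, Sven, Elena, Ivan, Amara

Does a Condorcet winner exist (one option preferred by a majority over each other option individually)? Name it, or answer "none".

Checking pairwise contests:
Ivan beats Amara 89–53.
Elena beats Ivan 77–65.
Amara beats Sven 91–51.
Amara beats Elena 91–51.
Amara beats Sofia 91–51.
Every option loses at least one head-to-head, so there is no Condorcet winner.

none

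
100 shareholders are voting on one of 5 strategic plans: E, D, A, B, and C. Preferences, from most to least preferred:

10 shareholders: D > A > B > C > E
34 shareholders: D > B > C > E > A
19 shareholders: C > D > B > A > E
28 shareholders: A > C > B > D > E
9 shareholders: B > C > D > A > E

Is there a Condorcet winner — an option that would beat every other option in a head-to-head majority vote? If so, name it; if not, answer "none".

none

Checking pairwise contests:
D beats E 100–0.
C beats D 56–44.
D beats A 72–28.
D beats B 63–37.
B beats C 53–47.
Every option loses at least one head-to-head, so there is no Condorcet winner.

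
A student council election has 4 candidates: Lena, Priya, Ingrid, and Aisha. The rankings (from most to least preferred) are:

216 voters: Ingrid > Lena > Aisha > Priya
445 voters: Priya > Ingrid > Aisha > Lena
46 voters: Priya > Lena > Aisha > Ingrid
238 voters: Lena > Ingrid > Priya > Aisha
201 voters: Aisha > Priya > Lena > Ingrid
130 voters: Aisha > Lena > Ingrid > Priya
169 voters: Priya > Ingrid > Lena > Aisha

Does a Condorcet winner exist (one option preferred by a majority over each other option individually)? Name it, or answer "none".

Priya

Priya vs Lena: 861–584 for Priya.
Priya vs Ingrid: 861–584 for Priya.
Priya vs Aisha: 898–547 for Priya.
Priya beats every other option head-to-head.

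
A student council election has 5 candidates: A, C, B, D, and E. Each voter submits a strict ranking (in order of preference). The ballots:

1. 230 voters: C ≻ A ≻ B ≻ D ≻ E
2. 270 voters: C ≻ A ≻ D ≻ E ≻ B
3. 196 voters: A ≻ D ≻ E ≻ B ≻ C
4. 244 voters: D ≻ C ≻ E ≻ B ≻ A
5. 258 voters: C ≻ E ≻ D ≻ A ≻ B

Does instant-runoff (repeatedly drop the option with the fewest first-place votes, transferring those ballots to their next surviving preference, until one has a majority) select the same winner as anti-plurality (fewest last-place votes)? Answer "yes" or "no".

no

Instant-runoff — R1 A 196, C 758, B 0, D 244, E 0 (C winner). Winner: C.
Anti-plurality — last-place votes: A 244, C 196, B 528, D 0, E 230. Winner: D.
The two methods disagree.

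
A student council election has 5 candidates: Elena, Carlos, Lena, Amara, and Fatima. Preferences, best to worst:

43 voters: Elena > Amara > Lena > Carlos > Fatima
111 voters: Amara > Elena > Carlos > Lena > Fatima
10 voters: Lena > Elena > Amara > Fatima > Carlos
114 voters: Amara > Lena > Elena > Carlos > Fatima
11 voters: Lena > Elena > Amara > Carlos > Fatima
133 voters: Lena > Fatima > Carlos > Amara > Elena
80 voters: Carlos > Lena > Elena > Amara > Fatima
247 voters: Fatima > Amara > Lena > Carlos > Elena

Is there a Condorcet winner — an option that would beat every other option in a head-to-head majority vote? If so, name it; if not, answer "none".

Checking pairwise contests:
Carlos beats Elena 460–289.
Lena beats Carlos 558–191.
Amara beats Lena 515–234.
Fatima beats Amara 380–369.
Lena beats Fatima 502–247.
Every option loses at least one head-to-head, so there is no Condorcet winner.

none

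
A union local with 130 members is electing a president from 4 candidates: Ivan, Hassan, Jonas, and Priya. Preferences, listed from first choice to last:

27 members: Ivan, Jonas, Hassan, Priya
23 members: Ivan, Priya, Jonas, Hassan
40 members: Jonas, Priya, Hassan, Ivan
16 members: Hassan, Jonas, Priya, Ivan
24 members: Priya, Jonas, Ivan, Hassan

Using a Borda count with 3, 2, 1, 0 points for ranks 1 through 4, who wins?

Jonas

Ivan: 27·3 + 23·3 + 40·0 + 16·0 + 24·1 = 174
Hassan: 27·1 + 23·0 + 40·1 + 16·3 + 24·0 = 115
Jonas: 27·2 + 23·1 + 40·3 + 16·2 + 24·2 = 277
Priya: 27·0 + 23·2 + 40·2 + 16·1 + 24·3 = 214
Jonas has the highest Borda score (277).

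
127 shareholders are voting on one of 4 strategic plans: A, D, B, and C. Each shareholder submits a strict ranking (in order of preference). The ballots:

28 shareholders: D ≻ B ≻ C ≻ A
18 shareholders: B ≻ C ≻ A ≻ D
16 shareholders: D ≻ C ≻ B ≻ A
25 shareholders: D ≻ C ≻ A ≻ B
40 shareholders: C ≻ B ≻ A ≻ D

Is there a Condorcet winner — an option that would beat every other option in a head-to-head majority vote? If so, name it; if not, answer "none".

D vs A: 69–58 for D.
D vs B: 69–58 for D.
D vs C: 69–58 for D.
D beats every other option head-to-head.

D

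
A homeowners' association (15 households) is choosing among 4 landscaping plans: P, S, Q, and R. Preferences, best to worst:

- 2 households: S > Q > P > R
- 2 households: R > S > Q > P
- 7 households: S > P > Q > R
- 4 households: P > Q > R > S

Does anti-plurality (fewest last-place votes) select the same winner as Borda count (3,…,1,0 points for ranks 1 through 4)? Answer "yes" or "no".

Anti-plurality — last-place votes: P 2, S 4, Q 0, R 9. Winner: Q.
Borda — scores: P 28, S 31, Q 21, R 10. Winner: S.
The two methods disagree.

no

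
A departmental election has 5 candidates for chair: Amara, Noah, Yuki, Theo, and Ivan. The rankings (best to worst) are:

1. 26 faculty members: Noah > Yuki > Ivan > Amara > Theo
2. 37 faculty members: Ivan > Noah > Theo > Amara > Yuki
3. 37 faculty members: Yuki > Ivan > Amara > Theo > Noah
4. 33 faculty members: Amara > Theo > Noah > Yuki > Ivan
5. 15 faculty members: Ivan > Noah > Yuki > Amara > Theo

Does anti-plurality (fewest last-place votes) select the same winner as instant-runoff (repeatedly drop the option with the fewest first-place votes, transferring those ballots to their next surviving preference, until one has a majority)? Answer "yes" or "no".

no

Anti-plurality — last-place votes: Amara 0, Noah 37, Yuki 37, Theo 41, Ivan 33. Winner: Amara.
Instant-runoff — R1 Amara 33, Noah 26, Yuki 37, Theo 0, Ivan 52 (Theo out); R2 Amara 33, Noah 26, Yuki 37, Ivan 52 (Noah out); R3 Amara 33, Yuki 63, Ivan 52 (Amara out); R4 Yuki 96, Ivan 52 (Yuki winner). Winner: Yuki.
The two methods disagree.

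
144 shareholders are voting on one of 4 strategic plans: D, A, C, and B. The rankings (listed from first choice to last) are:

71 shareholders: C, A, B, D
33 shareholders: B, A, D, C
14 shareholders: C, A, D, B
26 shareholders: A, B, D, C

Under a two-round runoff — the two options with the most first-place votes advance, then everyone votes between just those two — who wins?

C

Round 1 first-place votes: D 0, A 26, C 85, B 33.
C and B advance.
Runoff: C is preferred to B by 85 voters; B by 59.
C wins the runoff.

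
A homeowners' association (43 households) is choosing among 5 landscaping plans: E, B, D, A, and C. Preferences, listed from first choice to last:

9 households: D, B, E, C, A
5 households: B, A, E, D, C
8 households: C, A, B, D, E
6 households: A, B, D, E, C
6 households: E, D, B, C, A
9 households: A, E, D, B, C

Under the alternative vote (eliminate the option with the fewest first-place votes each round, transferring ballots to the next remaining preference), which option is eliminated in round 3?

Round 1: E 6, B 5, D 9, A 15, C 8. Eliminate B.
Round 2: E 6, D 9, A 20, C 8. Eliminate E.
Round 3: D 15, A 20, C 8. Eliminate C.

C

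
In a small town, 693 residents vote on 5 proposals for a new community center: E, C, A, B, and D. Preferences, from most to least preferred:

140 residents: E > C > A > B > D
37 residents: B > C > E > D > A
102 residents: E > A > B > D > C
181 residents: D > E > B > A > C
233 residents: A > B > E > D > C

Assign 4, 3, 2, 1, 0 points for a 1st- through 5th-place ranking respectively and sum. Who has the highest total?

E: 140·4 + 37·2 + 102·4 + 181·3 + 233·2 = 2051
C: 140·3 + 37·3 + 102·0 + 181·0 + 233·0 = 531
A: 140·2 + 37·0 + 102·3 + 181·1 + 233·4 = 1699
B: 140·1 + 37·4 + 102·2 + 181·2 + 233·3 = 1553
D: 140·0 + 37·1 + 102·1 + 181·4 + 233·1 = 1096
E has the highest Borda score (2051).

E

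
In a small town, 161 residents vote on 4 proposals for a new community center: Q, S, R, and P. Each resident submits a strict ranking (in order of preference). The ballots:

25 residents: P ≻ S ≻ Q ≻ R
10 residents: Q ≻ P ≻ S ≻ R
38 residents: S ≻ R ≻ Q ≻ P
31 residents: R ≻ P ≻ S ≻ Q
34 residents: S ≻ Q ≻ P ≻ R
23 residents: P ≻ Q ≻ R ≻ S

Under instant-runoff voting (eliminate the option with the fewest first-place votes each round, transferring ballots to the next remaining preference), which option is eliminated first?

Q

Round 1: Q 10, S 72, R 31, P 48. Eliminate Q.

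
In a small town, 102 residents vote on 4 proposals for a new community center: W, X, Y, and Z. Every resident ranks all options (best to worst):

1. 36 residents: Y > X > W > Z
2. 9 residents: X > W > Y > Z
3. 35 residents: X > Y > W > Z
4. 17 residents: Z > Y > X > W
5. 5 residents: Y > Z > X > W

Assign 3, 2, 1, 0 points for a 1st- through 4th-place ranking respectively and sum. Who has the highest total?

Y

W: 36·1 + 9·2 + 35·1 + 17·0 + 5·0 = 89
X: 36·2 + 9·3 + 35·3 + 17·1 + 5·1 = 226
Y: 36·3 + 9·1 + 35·2 + 17·2 + 5·3 = 236
Z: 36·0 + 9·0 + 35·0 + 17·3 + 5·2 = 61
Y has the highest Borda score (236).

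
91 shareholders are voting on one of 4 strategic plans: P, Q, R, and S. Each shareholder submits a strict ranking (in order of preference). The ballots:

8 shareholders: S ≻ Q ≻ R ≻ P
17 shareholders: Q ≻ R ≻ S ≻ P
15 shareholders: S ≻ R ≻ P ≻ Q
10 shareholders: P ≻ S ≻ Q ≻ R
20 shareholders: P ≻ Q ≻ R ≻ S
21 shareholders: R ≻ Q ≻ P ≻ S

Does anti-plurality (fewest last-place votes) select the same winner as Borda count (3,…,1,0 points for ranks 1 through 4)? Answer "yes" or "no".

Anti-plurality — last-place votes: P 25, Q 15, R 10, S 41. Winner: R.
Borda — scores: P 126, Q 159, R 155, S 106. Winner: Q.
The two methods disagree.

no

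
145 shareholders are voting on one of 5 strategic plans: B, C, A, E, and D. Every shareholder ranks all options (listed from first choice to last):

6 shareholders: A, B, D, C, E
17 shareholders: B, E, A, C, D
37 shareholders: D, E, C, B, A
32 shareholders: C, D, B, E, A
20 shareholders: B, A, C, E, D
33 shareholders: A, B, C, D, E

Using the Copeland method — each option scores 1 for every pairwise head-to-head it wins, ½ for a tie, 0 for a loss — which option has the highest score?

B: beats C, A, E, and D → score 4.
C: beats E and D; loses to B and A → score 2.
A: beats C and D; loses to B and E → score 2.
E: beats A; loses to B, C, and D → score 1.
D: beats E; loses to B, C, and A → score 1.
B has the best pairwise record.

B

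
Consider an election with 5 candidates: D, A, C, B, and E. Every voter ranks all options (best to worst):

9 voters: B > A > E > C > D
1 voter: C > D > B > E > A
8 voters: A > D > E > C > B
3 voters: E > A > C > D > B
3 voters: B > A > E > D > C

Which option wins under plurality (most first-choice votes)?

B

First-place votes: D 0, A 8, C 1, B 12, E 3.
B has the most first-place votes.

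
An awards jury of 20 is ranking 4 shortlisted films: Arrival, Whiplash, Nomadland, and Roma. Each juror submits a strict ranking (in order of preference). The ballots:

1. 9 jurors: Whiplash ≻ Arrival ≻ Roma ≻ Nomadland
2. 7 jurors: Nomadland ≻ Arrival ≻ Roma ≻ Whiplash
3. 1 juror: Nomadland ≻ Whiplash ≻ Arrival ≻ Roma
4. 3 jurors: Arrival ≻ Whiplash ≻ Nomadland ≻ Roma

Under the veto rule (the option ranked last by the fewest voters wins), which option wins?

Arrival

Last-place votes: Arrival 0, Whiplash 7, Nomadland 9, Roma 4.
Arrival is ranked last by the fewest voters, so Arrival wins.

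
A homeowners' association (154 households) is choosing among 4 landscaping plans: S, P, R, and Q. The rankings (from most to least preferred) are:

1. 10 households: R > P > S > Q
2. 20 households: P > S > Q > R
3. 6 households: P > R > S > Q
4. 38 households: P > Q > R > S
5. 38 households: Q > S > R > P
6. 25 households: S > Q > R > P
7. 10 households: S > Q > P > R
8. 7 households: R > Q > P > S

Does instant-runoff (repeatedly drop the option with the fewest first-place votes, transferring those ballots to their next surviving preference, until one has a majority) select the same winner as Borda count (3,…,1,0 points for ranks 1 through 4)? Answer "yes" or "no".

Instant-runoff — R1 S 35, P 64, R 17, Q 38 (R out); R2 S 35, P 74, Q 45 (S out); R3 P 74, Q 80 (Q winner). Winner: Q.
Borda — scores: S 237, P 229, R 164, Q 294. Winner: Q.
The two methods agree.

yes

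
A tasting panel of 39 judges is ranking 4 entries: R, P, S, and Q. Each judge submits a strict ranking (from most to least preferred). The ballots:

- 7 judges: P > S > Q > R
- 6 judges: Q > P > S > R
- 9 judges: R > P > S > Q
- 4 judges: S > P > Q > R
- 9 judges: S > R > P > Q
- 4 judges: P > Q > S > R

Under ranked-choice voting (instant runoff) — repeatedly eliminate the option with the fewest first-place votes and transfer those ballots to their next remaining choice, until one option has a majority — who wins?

Round 1: R 9, P 11, S 13, Q 6. Eliminate Q.
Round 2: R 9, P 17, S 13. Eliminate R.
Round 3: P 26, S 13. P has a majority.

P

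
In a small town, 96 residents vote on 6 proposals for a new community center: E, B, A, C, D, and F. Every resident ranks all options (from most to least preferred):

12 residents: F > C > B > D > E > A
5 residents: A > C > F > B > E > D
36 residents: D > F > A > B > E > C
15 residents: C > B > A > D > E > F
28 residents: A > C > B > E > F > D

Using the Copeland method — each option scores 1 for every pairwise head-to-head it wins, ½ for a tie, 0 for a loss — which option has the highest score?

E: loses to B, A, C, D, and F → score 0.
B: beats E and D; loses to A, C, and F → score 2.
A: beats E, B, and C; ties D and F → score 4.
C: beats E, B, and D; ties F; loses to A → score 3.5.
D: beats E and F; ties A; loses to B and C → score 2.5.
F: beats E and B; ties A and C; loses to D → score 3.
A has the best pairwise record.

A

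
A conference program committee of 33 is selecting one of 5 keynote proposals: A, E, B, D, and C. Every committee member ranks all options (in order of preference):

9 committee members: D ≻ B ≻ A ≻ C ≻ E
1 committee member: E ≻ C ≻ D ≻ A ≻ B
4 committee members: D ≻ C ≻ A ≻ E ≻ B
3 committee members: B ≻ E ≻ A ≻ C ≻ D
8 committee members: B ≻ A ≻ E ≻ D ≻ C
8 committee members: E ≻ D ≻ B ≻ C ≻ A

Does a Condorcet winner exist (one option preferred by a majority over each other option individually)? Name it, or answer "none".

none

Checking pairwise contests:
B beats A 28–5.
A beats E 21–12.
D beats B 22–11.
E beats D 20–13.
A beats C 20–13.
Every option loses at least one head-to-head, so there is no Condorcet winner.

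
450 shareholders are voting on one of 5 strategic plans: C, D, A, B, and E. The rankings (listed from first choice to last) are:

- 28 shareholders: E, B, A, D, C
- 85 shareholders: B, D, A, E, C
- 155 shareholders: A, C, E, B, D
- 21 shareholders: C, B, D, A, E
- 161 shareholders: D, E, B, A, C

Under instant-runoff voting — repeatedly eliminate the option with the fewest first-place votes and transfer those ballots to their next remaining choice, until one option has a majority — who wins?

D

Round 1: C 21, D 161, A 155, B 85, E 28. Eliminate C.
Round 2: D 161, A 155, B 106, E 28. Eliminate E.
Round 3: D 161, A 155, B 134. Eliminate B.
Round 4: D 267, A 183. D has a majority.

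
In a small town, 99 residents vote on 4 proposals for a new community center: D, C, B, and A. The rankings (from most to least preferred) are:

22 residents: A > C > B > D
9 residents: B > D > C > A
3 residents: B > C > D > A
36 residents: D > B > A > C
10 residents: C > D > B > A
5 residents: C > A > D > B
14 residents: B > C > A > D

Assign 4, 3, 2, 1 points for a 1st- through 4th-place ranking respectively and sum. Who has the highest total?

D: 22·1 + 9·3 + 3·2 + 36·4 + 10·3 + 5·2 + 14·1 = 253
C: 22·3 + 9·2 + 3·3 + 36·1 + 10·4 + 5·4 + 14·3 = 231
B: 22·2 + 9·4 + 3·4 + 36·3 + 10·2 + 5·1 + 14·4 = 281
A: 22·4 + 9·1 + 3·1 + 36·2 + 10·1 + 5·3 + 14·2 = 225
B has the highest Borda score (281).

B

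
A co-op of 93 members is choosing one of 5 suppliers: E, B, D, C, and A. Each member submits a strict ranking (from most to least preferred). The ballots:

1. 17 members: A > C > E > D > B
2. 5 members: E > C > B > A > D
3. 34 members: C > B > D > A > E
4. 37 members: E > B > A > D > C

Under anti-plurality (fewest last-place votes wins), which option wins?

A

Last-place votes: E 34, B 17, D 5, C 37, A 0.
A is ranked last by the fewest voters, so A wins.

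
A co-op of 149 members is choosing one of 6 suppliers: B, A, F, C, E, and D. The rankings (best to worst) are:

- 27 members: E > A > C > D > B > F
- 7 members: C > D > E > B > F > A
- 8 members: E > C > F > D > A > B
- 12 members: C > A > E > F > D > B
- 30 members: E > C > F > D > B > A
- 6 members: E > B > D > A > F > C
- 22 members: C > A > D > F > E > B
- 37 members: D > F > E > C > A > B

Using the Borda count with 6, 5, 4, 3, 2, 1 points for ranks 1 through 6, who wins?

B: 27·2 + 7·3 + 8·1 + 12·1 + 30·2 + 6·5 + 22·1 + 37·1 = 244
A: 27·5 + 7·1 + 8·2 + 12·5 + 30·1 + 6·3 + 22·5 + 37·2 = 450
F: 27·1 + 7·2 + 8·4 + 12·3 + 30·4 + 6·2 + 22·3 + 37·5 = 492
C: 27·4 + 7·6 + 8·5 + 12·6 + 30·5 + 6·1 + 22·6 + 37·3 = 661
E: 27·6 + 7·4 + 8·6 + 12·4 + 30·6 + 6·6 + 22·2 + 37·4 = 694
D: 27·3 + 7·5 + 8·3 + 12·2 + 30·3 + 6·4 + 22·4 + 37·6 = 588
E has the highest Borda score (694).

E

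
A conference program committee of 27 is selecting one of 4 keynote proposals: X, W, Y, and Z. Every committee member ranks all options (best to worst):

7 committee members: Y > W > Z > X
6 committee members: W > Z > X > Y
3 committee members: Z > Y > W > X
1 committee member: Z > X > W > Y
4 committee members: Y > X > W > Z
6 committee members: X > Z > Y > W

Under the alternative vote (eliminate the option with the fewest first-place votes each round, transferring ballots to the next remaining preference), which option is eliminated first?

Round 1: X 6, W 6, Y 11, Z 4. Eliminate Z.

Z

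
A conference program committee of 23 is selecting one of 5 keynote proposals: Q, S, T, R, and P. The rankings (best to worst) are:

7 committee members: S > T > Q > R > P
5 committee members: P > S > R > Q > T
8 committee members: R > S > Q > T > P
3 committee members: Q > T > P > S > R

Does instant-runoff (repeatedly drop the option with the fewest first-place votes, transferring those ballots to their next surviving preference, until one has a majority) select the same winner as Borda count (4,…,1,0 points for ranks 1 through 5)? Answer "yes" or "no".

Instant-runoff — R1 Q 3, S 7, T 0, R 8, P 5 (T out); R2 Q 3, S 7, R 8, P 5 (Q out); R3 S 7, R 8, P 8 (S out); R4 R 15, P 8 (R winner). Winner: R.
Borda — scores: Q 47, S 70, T 38, R 49, P 26. Winner: S.
The two methods disagree.

no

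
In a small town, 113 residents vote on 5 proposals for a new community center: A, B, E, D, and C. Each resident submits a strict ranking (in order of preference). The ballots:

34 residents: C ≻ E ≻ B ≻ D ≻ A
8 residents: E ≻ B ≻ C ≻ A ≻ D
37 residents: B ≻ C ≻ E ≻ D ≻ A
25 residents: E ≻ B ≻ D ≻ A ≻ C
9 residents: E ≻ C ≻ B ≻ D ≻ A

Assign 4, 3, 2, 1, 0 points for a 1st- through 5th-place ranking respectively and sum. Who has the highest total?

A: 34·0 + 8·1 + 37·0 + 25·1 + 9·0 = 33
B: 34·2 + 8·3 + 37·4 + 25·3 + 9·2 = 333
E: 34·3 + 8·4 + 37·2 + 25·4 + 9·4 = 344
D: 34·1 + 8·0 + 37·1 + 25·2 + 9·1 = 130
C: 34·4 + 8·2 + 37·3 + 25·0 + 9·3 = 290
E has the highest Borda score (344).

E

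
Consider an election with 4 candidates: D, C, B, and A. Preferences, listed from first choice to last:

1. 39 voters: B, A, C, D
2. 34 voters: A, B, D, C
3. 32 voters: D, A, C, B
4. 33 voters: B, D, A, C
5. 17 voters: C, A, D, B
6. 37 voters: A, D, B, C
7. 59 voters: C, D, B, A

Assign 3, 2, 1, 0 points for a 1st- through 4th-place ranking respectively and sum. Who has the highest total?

D: 39·0 + 34·1 + 32·3 + 33·2 + 17·1 + 37·2 + 59·2 = 405
C: 39·1 + 34·0 + 32·1 + 33·0 + 17·3 + 37·0 + 59·3 = 299
B: 39·3 + 34·2 + 32·0 + 33·3 + 17·0 + 37·1 + 59·1 = 380
A: 39·2 + 34·3 + 32·2 + 33·1 + 17·2 + 37·3 + 59·0 = 422
A has the highest Borda score (422).

A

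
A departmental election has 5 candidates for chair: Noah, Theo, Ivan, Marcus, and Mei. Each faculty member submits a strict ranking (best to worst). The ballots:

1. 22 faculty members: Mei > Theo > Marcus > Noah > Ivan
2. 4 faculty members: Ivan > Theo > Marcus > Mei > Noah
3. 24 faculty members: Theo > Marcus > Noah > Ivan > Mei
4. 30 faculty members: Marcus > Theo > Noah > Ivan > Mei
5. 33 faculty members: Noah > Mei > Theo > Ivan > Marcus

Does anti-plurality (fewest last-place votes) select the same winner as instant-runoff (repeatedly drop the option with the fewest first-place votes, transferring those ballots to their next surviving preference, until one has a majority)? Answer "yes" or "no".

yes

Anti-plurality — last-place votes: Noah 4, Theo 0, Ivan 22, Marcus 33, Mei 54. Winner: Theo.
Instant-runoff — R1 Noah 33, Theo 24, Ivan 4, Marcus 30, Mei 22 (Ivan out); R2 Noah 33, Theo 28, Marcus 30, Mei 22 (Mei out); R3 Noah 33, Theo 50, Marcus 30 (Marcus out); R4 Noah 33, Theo 80 (Theo winner). Winner: Theo.
The two methods agree.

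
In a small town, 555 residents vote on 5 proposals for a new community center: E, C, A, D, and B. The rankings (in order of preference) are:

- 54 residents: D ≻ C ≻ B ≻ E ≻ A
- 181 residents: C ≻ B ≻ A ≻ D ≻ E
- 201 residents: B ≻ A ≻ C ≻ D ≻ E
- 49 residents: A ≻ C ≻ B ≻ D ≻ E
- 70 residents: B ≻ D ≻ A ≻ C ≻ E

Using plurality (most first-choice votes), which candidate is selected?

First-place votes: E 0, C 181, A 49, D 54, B 271.
B has the most first-place votes.

B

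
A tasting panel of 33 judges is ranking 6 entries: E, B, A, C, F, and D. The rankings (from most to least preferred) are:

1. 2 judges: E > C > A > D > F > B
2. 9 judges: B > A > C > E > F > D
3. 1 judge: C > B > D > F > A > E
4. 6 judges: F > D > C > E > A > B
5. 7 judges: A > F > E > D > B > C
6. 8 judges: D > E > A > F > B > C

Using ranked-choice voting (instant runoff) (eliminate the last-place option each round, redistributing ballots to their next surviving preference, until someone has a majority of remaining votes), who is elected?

Round 1: E 2, B 9, A 7, C 1, F 6, D 8. Eliminate C.
Round 2: E 2, B 10, A 7, F 6, D 8. Eliminate E.
Round 3: B 10, A 9, F 6, D 8. Eliminate F.
Round 4: B 10, A 9, D 14. Eliminate A.
Round 5: B 10, D 23. D has a majority.

D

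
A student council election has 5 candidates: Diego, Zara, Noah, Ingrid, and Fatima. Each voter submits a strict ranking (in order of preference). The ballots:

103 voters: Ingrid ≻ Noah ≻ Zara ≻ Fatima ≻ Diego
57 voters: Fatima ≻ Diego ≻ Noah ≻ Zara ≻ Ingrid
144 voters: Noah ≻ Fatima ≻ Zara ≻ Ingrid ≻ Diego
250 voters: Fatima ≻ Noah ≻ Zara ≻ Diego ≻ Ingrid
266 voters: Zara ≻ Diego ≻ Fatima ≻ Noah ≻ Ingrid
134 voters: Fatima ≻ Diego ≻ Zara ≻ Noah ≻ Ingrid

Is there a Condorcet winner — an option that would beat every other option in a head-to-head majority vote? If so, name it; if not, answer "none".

Fatima

Fatima vs Diego: 688–266 for Fatima.
Fatima vs Zara: 585–369 for Fatima.
Fatima vs Noah: 707–247 for Fatima.
Fatima vs Ingrid: 851–103 for Fatima.
Fatima beats every other option head-to-head.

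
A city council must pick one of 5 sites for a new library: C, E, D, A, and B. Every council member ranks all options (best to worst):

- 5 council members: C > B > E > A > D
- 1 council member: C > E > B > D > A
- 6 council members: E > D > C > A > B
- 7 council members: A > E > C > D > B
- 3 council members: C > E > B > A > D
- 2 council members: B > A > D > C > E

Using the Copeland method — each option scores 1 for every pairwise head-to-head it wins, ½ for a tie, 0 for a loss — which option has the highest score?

E

C: beats D, A, and B; loses to E → score 3.
E: beats C, D, A, and B → score 4.
D: beats B; loses to C, E, and A → score 1.
A: beats D and B; loses to C and E → score 2.
B: loses to C, E, D, and A → score 0.
E has the best pairwise record.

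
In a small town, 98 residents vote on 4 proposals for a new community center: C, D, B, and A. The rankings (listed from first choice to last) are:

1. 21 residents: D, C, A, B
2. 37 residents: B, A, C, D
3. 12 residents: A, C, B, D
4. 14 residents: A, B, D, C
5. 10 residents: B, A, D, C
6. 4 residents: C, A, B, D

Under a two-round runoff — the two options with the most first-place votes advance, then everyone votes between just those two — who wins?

Round 1 first-place votes: C 4, D 21, B 47, A 26.
B and A advance.
Runoff: B is preferred to A by 47 voters; A by 51.
A wins the runoff.

A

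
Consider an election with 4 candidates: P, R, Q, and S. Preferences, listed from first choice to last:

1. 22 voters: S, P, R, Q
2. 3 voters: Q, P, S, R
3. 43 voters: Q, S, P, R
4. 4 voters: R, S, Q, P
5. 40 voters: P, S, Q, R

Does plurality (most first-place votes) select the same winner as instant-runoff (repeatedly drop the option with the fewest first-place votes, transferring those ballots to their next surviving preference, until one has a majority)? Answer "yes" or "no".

no

Plurality — first-place votes: P 40, R 4, Q 46, S 22. Winner: Q.
Instant-runoff — R1 P 40, R 4, Q 46, S 22 (R out); R2 P 40, Q 46, S 26 (S out); R3 P 62, Q 50 (P winner). Winner: P.
The two methods disagree.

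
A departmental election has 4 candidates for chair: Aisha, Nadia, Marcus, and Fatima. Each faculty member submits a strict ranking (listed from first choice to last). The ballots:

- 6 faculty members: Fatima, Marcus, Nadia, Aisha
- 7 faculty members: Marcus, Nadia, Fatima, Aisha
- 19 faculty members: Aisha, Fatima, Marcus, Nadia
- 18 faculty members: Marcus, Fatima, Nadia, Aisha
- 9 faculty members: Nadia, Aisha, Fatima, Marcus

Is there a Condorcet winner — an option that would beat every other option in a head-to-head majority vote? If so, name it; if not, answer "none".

Fatima vs Aisha: 31–28 for Fatima.
Fatima vs Nadia: 43–16 for Fatima.
Fatima vs Marcus: 34–25 for Fatima.
Fatima beats every other option head-to-head.

Fatima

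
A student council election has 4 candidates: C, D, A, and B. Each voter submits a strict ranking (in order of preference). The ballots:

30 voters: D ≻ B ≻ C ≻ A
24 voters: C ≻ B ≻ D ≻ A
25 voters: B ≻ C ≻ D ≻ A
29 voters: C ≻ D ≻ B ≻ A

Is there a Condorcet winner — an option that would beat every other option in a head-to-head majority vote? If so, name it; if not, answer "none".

Checking pairwise contests:
B beats C 55–53.
C beats D 78–30.
C beats A 108–0.
D beats B 59–49.
Every option loses at least one head-to-head, so there is no Condorcet winner.

none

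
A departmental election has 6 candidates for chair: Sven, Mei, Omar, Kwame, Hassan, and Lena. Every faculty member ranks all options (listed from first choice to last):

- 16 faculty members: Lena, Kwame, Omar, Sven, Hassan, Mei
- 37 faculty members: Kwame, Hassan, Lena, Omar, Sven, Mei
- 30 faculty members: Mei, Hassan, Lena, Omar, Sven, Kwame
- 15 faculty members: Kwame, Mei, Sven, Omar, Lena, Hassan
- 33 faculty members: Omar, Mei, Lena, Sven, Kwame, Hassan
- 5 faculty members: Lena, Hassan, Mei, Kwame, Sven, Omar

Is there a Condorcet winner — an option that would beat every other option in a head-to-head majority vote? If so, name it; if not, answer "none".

Checking pairwise contests:
Mei beats Sven 83–53.
Omar beats Mei 86–50.
Kwame beats Omar 73–63.
Lena beats Kwame 84–52.
Mei beats Hassan 78–58.
Mei beats Lena 78–58.
Every option loses at least one head-to-head, so there is no Condorcet winner.

none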